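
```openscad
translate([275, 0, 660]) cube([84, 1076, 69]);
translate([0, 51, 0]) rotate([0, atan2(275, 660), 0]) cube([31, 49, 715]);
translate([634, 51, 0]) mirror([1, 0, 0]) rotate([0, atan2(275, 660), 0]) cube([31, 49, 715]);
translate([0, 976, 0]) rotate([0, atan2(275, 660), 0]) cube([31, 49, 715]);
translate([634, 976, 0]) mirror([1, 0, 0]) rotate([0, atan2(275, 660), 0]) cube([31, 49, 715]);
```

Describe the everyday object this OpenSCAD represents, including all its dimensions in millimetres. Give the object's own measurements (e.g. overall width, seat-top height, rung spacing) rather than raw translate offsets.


A sawhorse. A 84×1076×69 mm beam (x, y, z) sits on two A-frame leg pairs. Each pair is two raked legs of 31×49 mm section (49 mm along y) splaying symmetrically in x. Each leg rises 660 mm vertically over 275 mm of horizontal reach and is 715 mm long along its own axis. Every leg's outer bottom edge rests on the floor and its outer top edge meets a bottom edge of the beam — the left legs (tilting toward +x) meet the beam's −x bottom edge, the right legs (their mirror images, tilting toward −x) meet its +x bottom edge — so the leg tops tuck under the beam, the beam's underside is 660 mm above the floor, and the feet are 634 mm apart outside-to-outside with the beam centred between them. The two leg pairs are set in 51 mm from either end of the beam.


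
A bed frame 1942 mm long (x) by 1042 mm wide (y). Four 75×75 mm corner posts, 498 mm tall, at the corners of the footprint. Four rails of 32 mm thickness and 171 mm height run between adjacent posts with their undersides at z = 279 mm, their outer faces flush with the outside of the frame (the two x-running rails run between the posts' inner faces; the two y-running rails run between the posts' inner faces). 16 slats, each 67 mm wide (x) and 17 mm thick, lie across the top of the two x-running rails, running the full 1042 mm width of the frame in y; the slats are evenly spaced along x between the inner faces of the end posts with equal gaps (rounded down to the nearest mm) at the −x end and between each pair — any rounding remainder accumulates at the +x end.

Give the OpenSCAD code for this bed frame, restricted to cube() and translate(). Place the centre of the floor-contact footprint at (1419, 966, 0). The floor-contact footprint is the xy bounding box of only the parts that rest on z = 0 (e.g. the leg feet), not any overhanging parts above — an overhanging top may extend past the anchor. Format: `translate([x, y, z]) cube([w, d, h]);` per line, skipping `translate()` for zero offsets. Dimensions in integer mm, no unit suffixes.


translate([448, 445, 0]) cube([75, 75, 498]);
translate([448, 1412, 0]) cube([75, 75, 498]);
translate([2315, 445, 0]) cube([75, 75, 498]);
translate([2315, 1412, 0]) cube([75, 75, 498]);
translate([523, 445, 279]) cube([1792, 32, 171]);
translate([523, 1455, 279]) cube([1792, 32, 171]);
translate([448, 520, 279]) cube([32, 892, 171]);
translate([2358, 520, 279]) cube([32, 892, 171]);
translate([565, 445, 450]) cube([67, 1042, 17]);
translate([674, 445, 450]) cube([67, 1042, 17]);
translate([783, 445, 450]) cube([67, 1042, 17]);
translate([892, 445, 450]) cube([67, 1042, 17]);
translate([1001, 445, 450]) cube([67, 1042, 17]);
translate([1110, 445, 450]) cube([67, 1042, 17]);
translate([1219, 445, 450]) cube([67, 1042, 17]);
translate([1328, 445, 450]) cube([67, 1042, 17]);
translate([1437, 445, 450]) cube([67, 1042, 17]);
translate([1546, 445, 450]) cube([67, 1042, 17]);
translate([1655, 445, 450]) cube([67, 1042, 17]);
translate([1764, 445, 450]) cube([67, 1042, 17]);
translate([1873, 445, 450]) cube([67, 1042, 17]);
translate([1982, 445, 450]) cube([67, 1042, 17]);
translate([2091, 445, 450]) cube([67, 1042, 17]);
translate([2200, 445, 450]) cube([67, 1042, 17]);


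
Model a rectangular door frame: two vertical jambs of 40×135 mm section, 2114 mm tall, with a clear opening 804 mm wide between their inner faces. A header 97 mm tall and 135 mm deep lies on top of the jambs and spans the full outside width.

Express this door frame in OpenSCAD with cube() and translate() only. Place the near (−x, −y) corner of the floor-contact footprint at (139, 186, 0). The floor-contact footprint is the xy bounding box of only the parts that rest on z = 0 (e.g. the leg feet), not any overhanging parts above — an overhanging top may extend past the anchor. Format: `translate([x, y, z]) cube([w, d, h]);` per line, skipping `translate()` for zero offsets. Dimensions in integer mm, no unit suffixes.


translate([139, 186, 0]) cube([40, 135, 2114]);
translate([983, 186, 0]) cube([40, 135, 2114]);
translate([139, 186, 2114]) cube([884, 135, 97]);


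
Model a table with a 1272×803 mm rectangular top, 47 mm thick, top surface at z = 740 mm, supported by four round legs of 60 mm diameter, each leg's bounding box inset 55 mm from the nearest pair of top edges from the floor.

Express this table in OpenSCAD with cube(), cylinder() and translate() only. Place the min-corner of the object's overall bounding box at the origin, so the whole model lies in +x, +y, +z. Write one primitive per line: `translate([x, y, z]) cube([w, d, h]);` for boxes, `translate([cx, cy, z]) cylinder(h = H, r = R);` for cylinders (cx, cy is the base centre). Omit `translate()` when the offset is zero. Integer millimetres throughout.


translate([0, 0, 693]) cube([1272, 803, 47]);
translate([85, 85, 0]) cylinder(h = 693, r = 30);
translate([1187, 85, 0]) cylinder(h = 693, r = 30);
translate([85, 718, 0]) cylinder(h = 693, r = 30);
translate([1187, 718, 0]) cylinder(h = 693, r = 30);


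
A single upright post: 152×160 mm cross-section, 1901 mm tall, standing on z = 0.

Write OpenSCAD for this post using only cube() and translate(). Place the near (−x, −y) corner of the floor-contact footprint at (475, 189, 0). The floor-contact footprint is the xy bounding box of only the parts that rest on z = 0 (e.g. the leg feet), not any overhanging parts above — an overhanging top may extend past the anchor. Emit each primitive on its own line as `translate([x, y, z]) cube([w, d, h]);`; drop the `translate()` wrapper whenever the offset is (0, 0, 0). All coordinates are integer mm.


translate([475, 189, 0]) cube([152, 160, 1901]);


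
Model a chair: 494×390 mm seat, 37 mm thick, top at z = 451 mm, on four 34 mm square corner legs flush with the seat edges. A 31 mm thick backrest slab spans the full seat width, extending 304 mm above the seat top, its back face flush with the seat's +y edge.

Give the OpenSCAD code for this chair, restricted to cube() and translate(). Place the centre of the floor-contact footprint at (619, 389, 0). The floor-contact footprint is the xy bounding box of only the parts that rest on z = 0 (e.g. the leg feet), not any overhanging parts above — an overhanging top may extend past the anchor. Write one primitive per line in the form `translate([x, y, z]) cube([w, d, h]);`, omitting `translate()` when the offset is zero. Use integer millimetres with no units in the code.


translate([372, 194, 414]) cube([494, 390, 37]);
translate([372, 194, 0]) cube([34, 34, 414]);
translate([832, 194, 0]) cube([34, 34, 414]);
translate([372, 550, 0]) cube([34, 34, 414]);
translate([832, 550, 0]) cube([34, 34, 414]);
translate([372, 553, 451]) cube([494, 31, 304]);


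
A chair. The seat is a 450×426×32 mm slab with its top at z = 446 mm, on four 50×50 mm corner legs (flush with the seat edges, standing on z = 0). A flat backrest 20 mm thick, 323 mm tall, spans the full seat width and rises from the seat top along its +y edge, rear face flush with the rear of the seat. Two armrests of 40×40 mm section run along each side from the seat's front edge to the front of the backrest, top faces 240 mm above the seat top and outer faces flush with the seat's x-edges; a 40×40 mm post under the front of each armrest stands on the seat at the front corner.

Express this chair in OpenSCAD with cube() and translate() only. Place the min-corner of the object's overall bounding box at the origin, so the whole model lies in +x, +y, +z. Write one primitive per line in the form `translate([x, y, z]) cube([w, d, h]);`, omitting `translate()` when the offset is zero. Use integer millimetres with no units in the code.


translate([0, 0, 414]) cube([450, 426, 32]);
cube([50, 50, 414]);
translate([400, 0, 0]) cube([50, 50, 414]);
translate([0, 376, 0]) cube([50, 50, 414]);
translate([400, 376, 0]) cube([50, 50, 414]);
translate([0, 406, 446]) cube([450, 20, 323]);
translate([0, 0, 646]) cube([40, 406, 40]);
translate([410, 0, 646]) cube([40, 406, 40]);
translate([0, 0, 446]) cube([40, 40, 200]);
translate([410, 0, 446]) cube([40, 40, 200]);


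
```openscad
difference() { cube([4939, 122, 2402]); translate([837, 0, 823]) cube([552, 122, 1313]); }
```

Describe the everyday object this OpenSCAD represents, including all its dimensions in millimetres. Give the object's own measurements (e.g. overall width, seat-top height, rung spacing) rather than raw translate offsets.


A wall 4939 mm long (x), 122 mm thick (y), 2402 mm tall, with a rectangular window opening cut through it. The opening is 552 mm wide and 1313 mm tall; its sill is at z = 823 mm and its near (−x) edge is 837 mm from the wall's −x end. The opening passes through the full wall thickness.


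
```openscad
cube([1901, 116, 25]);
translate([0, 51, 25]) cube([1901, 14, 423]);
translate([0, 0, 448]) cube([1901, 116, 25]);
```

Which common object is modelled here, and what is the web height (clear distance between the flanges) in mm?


An I-beam. The web height is 423 mm.

Two wide flanges with a thin centred web — an I-beam. Overall 473 mm minus two 25 mm flanges gives a web of 473 − 2·25 = 423 mm.


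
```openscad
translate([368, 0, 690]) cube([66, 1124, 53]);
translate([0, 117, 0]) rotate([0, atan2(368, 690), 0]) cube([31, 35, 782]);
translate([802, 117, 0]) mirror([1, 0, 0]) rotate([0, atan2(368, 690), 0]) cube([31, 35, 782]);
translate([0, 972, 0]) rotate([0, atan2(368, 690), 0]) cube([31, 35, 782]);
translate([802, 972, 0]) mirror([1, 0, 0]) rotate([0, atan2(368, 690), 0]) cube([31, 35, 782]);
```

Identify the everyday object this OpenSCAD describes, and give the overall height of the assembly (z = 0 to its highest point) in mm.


A sawhorse. The overall height is 743 mm.

A beam across two mirrored pairs of raked legs — a sawhorse. The beam's underside is at z = 690 (matching the legs' vertical rise in atan2(368, 690)) and the beam is 53 mm tall, so its top is at 690 + 53 = 743 mm. The raked legs top out at the beam's underside, so that is the highest point.


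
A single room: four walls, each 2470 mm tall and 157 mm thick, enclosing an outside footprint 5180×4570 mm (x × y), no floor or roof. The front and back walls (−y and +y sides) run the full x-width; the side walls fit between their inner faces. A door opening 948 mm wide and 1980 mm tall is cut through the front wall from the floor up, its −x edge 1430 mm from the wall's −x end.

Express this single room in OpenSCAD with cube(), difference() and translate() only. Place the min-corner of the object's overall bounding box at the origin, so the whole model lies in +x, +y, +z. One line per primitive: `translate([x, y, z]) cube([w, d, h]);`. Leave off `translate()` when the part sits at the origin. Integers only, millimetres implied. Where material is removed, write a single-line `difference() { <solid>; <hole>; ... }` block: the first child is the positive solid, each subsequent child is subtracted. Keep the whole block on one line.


difference() { cube([5180, 157, 2470]); translate([1430, 0, 0]) cube([948, 157, 1980]); }
translate([0, 4413, 0]) cube([5180, 157, 2470]);
translate([0, 157, 0]) cube([157, 4256, 2470]);
translate([5023, 157, 0]) cube([157, 4256, 2470]);


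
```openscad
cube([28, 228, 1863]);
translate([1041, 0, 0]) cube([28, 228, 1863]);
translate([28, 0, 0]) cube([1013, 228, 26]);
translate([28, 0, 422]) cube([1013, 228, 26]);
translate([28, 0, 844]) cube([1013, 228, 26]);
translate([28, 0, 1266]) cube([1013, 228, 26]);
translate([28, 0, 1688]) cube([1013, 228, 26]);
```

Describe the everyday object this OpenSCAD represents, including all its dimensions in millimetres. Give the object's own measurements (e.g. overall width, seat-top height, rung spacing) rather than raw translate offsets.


An open bookshelf. Two side panels, each 28 mm thick, 228 mm deep and 1863 mm tall, stand 1069 mm apart (outside-to-outside). Between them sit 5 shelves, each 26 mm thick and 228 mm deep, spanning the full gap between the sides. The bottom shelf rests on the floor (its underside at z = 0) and the clear gap between one shelf's top and the next shelf's underside is 396 mm.


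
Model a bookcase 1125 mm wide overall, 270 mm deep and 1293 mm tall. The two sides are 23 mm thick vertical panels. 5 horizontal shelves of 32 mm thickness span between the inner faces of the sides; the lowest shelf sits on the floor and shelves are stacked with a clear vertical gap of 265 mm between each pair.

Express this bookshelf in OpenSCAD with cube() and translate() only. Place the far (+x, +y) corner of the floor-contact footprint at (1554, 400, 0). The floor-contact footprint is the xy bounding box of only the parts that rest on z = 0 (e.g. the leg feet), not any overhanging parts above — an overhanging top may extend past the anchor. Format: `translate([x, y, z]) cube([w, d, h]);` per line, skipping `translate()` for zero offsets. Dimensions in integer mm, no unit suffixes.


translate([429, 130, 0]) cube([23, 270, 1293]);
translate([1531, 130, 0]) cube([23, 270, 1293]);
translate([452, 130, 0]) cube([1079, 270, 32]);
translate([452, 130, 297]) cube([1079, 270, 32]);
translate([452, 130, 594]) cube([1079, 270, 32]);
translate([452, 130, 891]) cube([1079, 270, 32]);
translate([452, 130, 1188]) cube([1079, 270, 32]);


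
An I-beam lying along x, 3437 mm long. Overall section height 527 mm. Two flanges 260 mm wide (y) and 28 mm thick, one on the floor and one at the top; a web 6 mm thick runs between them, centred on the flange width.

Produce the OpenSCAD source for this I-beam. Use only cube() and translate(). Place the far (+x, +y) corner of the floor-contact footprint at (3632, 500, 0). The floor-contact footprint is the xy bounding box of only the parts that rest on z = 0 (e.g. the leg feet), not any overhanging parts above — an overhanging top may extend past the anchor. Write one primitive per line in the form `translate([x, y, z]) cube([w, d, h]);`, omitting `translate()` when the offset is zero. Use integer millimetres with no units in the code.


translate([195, 240, 0]) cube([3437, 260, 28]);
translate([195, 367, 28]) cube([3437, 6, 471]);
translate([195, 240, 499]) cube([3437, 260, 28]);


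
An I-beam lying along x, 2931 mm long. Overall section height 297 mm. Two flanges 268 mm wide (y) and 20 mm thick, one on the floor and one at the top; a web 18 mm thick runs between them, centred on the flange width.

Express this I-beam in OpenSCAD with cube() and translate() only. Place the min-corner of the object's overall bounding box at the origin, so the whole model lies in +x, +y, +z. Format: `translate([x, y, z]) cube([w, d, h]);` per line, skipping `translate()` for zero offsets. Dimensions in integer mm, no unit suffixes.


cube([2931, 268, 20]);
translate([0, 125, 20]) cube([2931, 18, 257]);
translate([0, 0, 277]) cube([2931, 268, 20]);


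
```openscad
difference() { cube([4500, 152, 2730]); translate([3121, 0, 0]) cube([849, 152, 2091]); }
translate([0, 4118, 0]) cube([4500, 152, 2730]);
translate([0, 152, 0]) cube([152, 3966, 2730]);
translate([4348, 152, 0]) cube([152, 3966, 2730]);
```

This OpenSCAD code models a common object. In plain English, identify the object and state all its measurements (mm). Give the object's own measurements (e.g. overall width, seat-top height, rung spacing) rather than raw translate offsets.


A single room: four walls, each 2730 mm tall and 152 mm thick, enclosing an outside footprint 4500×4270 mm (x × y), no floor or roof. The front and back walls (−y and +y sides) run the full x-width; the side walls fit between their inner faces. A door opening 849 mm wide and 2091 mm tall is cut through the front wall from the floor up, its −x edge 3121 mm from the wall's −x end.


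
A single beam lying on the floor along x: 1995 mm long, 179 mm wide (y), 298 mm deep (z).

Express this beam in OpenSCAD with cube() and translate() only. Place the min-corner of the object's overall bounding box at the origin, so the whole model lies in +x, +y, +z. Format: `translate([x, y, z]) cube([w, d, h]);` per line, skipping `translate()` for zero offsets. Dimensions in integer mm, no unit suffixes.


cube([1995, 179, 298]);


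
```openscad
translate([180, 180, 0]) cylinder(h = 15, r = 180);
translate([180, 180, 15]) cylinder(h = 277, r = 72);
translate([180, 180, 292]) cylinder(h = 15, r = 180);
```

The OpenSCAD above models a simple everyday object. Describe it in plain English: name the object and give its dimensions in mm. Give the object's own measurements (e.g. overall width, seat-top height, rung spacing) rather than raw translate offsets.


A spool: two coaxial disc flanges of radius 180 mm and thickness 15 mm, joined by a core cylinder of radius 72 mm and height 277 mm. The lower flange rests on z = 0 and the three cylinders share a vertical axis.


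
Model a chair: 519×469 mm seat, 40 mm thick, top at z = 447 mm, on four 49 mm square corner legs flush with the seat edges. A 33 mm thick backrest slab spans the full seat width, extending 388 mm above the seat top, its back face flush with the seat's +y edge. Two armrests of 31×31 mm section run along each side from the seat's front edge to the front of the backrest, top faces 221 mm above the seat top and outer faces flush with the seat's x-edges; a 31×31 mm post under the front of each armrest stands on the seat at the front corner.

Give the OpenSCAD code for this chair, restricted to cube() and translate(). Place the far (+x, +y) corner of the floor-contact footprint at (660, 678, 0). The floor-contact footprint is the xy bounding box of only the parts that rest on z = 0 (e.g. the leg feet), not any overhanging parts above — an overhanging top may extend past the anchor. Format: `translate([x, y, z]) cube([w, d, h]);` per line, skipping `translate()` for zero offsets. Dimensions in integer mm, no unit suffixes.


translate([141, 209, 407]) cube([519, 469, 40]);
translate([141, 209, 0]) cube([49, 49, 407]);
translate([611, 209, 0]) cube([49, 49, 407]);
translate([141, 629, 0]) cube([49, 49, 407]);
translate([611, 629, 0]) cube([49, 49, 407]);
translate([141, 645, 447]) cube([519, 33, 388]);
translate([141, 209, 637]) cube([31, 436, 31]);
translate([629, 209, 637]) cube([31, 436, 31]);
translate([141, 209, 447]) cube([31, 31, 190]);
translate([629, 209, 447]) cube([31, 31, 190]);


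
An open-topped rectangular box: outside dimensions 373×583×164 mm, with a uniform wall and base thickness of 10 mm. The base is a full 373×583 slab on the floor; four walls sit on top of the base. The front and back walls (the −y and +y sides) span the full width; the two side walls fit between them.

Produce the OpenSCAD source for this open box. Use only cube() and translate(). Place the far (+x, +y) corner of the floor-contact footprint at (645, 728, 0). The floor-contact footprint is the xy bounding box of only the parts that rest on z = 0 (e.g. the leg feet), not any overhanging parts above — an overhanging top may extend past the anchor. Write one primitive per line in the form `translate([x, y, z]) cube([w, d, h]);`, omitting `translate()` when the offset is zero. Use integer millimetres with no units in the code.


translate([272, 145, 0]) cube([373, 583, 10]);
translate([272, 145, 10]) cube([373, 10, 154]);
translate([272, 718, 10]) cube([373, 10, 154]);
translate([272, 155, 10]) cube([10, 563, 154]);
translate([635, 155, 10]) cube([10, 563, 154]);


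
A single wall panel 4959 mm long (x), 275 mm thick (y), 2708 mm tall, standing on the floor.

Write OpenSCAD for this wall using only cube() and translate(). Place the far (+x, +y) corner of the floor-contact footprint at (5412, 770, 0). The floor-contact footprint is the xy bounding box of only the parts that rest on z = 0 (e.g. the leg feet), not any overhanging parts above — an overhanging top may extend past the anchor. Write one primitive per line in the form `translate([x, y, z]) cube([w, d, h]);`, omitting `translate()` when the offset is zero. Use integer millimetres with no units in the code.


translate([453, 495, 0]) cube([4959, 275, 2708]);


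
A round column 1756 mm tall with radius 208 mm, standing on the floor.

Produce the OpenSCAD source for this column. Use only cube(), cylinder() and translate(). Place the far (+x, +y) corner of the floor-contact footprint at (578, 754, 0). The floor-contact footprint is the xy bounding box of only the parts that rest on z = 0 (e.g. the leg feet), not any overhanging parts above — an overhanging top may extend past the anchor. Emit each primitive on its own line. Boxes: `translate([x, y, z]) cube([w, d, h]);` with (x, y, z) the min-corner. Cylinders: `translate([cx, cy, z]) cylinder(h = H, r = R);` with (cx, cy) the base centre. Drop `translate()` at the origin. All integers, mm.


translate([370, 546, 0]) cylinder(h = 1756, r = 208);


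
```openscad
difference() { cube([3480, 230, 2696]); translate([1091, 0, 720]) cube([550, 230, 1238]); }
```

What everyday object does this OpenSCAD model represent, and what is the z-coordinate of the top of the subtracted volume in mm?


A wall with a window opening. The window head height is 1958 mm.

A wall with a rectangular opening subtracted — a window. Sill at z = 720, opening 1238 mm tall, so the head is at 720 + 1238 = 1958 mm.


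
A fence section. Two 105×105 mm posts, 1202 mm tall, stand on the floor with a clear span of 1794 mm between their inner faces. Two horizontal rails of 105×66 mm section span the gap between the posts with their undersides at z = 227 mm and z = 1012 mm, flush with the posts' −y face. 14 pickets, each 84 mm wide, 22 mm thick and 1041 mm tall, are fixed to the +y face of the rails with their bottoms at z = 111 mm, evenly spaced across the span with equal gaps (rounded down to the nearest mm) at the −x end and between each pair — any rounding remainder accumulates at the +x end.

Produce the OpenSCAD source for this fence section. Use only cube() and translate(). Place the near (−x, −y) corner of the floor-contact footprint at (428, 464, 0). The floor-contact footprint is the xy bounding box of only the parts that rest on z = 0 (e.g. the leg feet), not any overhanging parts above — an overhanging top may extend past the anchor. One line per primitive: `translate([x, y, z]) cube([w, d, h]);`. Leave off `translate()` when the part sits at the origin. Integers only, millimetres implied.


translate([428, 464, 0]) cube([105, 105, 1202]);
translate([2327, 464, 0]) cube([105, 105, 1202]);
translate([533, 464, 227]) cube([1794, 105, 66]);
translate([533, 464, 1012]) cube([1794, 105, 66]);
translate([574, 569, 111]) cube([84, 22, 1041]);
translate([699, 569, 111]) cube([84, 22, 1041]);
translate([824, 569, 111]) cube([84, 22, 1041]);
translate([949, 569, 111]) cube([84, 22, 1041]);
translate([1074, 569, 111]) cube([84, 22, 1041]);
translate([1199, 569, 111]) cube([84, 22, 1041]);
translate([1324, 569, 111]) cube([84, 22, 1041]);
translate([1449, 569, 111]) cube([84, 22, 1041]);
translate([1574, 569, 111]) cube([84, 22, 1041]);
translate([1699, 569, 111]) cube([84, 22, 1041]);
translate([1824, 569, 111]) cube([84, 22, 1041]);
translate([1949, 569, 111]) cube([84, 22, 1041]);
translate([2074, 569, 111]) cube([84, 22, 1041]);
translate([2199, 569, 111]) cube([84, 22, 1041]);


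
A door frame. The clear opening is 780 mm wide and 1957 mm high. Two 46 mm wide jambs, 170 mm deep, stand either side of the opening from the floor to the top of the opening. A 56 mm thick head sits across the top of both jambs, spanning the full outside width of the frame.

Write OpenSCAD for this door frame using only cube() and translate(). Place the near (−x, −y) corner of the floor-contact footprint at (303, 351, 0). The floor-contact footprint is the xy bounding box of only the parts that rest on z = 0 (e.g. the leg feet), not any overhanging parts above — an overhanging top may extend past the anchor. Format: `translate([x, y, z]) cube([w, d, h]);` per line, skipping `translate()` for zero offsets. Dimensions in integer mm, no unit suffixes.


translate([303, 351, 0]) cube([46, 170, 1957]);
translate([1129, 351, 0]) cube([46, 170, 1957]);
translate([303, 351, 1957]) cube([872, 170, 56]);


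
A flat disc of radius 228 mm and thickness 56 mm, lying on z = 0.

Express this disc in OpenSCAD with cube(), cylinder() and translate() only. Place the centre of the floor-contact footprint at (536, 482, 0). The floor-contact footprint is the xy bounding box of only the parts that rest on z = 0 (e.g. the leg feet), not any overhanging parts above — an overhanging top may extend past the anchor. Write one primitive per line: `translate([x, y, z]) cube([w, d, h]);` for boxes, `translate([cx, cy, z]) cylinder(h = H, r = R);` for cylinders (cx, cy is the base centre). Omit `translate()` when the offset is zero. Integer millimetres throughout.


translate([536, 482, 0]) cylinder(h = 56, r = 228);


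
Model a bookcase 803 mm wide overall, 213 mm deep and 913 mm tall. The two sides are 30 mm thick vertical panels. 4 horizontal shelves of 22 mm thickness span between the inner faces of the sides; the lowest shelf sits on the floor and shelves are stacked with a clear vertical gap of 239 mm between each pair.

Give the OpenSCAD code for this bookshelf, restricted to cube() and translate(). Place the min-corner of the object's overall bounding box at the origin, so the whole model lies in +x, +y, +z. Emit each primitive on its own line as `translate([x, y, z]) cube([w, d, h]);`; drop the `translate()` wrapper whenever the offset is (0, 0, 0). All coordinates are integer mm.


cube([30, 213, 913]);
translate([773, 0, 0]) cube([30, 213, 913]);
translate([30, 0, 0]) cube([743, 213, 22]);
translate([30, 0, 261]) cube([743, 213, 22]);
translate([30, 0, 522]) cube([743, 213, 22]);
translate([30, 0, 783]) cube([743, 213, 22]);


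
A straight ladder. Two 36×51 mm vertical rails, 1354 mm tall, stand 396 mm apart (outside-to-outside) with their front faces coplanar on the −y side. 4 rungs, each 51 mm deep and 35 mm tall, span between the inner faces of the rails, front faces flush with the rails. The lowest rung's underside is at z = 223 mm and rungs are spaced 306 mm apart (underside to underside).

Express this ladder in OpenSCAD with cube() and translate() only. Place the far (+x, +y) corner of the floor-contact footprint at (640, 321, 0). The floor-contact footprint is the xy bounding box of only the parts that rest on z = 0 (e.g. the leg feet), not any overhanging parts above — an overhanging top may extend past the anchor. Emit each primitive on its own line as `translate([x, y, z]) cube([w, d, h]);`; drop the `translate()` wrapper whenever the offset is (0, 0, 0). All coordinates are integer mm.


translate([244, 270, 0]) cube([36, 51, 1354]);
translate([604, 270, 0]) cube([36, 51, 1354]);
translate([280, 270, 223]) cube([324, 51, 35]);
translate([280, 270, 529]) cube([324, 51, 35]);
translate([280, 270, 835]) cube([324, 51, 35]);
translate([280, 270, 1141]) cube([324, 51, 35]);


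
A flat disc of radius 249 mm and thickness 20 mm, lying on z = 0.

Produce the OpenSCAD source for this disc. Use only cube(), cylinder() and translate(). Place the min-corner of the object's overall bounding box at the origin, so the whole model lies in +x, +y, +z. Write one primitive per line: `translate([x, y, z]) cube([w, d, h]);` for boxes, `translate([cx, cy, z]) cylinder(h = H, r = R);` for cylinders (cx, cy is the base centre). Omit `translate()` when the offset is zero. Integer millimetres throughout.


translate([249, 249, 0]) cylinder(h = 20, r = 249);


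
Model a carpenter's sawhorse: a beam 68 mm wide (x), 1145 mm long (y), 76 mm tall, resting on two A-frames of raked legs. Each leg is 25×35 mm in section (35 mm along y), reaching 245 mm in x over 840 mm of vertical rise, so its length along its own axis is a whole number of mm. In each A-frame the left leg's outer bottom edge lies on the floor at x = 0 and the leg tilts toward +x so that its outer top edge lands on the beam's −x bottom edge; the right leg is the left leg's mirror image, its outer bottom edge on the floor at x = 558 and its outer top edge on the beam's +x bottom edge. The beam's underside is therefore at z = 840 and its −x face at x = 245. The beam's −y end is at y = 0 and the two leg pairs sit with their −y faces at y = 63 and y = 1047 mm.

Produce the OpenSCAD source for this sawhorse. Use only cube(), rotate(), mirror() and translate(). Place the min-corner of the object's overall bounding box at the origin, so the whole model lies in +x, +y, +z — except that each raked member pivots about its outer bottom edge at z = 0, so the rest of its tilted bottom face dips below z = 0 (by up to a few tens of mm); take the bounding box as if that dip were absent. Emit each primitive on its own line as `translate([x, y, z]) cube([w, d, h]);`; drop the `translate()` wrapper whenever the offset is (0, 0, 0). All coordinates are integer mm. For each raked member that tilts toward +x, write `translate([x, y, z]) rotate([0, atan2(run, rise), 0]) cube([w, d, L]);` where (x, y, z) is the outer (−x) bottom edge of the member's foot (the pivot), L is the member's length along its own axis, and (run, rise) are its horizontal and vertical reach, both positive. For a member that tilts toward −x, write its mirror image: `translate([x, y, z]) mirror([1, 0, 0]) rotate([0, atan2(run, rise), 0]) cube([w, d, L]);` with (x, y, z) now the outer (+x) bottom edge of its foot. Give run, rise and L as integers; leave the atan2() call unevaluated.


translate([245, 0, 840]) cube([68, 1145, 76]);
translate([0, 63, 0]) rotate([0, atan2(245, 840), 0]) cube([25, 35, 875]);
translate([558, 63, 0]) mirror([1, 0, 0]) rotate([0, atan2(245, 840), 0]) cube([25, 35, 875]);
translate([0, 1047, 0]) rotate([0, atan2(245, 840), 0]) cube([25, 35, 875]);
translate([558, 1047, 0]) mirror([1, 0, 0]) rotate([0, atan2(245, 840), 0]) cube([25, 35, 875]);


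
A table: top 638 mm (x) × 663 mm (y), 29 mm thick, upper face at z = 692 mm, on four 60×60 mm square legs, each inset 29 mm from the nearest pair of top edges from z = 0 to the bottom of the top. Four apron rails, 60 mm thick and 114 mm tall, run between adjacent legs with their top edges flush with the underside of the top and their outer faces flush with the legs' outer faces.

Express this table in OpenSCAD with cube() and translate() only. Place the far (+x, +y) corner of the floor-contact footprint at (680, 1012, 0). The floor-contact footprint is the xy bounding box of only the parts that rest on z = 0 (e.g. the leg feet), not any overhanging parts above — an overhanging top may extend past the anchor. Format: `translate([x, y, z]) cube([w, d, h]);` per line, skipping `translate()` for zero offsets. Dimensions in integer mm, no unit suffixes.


translate([71, 378, 663]) cube([638, 663, 29]);
translate([100, 407, 0]) cube([60, 60, 663]);
translate([620, 407, 0]) cube([60, 60, 663]);
translate([100, 952, 0]) cube([60, 60, 663]);
translate([620, 952, 0]) cube([60, 60, 663]);
translate([160, 407, 549]) cube([460, 60, 114]);
translate([160, 952, 549]) cube([460, 60, 114]);
translate([100, 467, 549]) cube([60, 485, 114]);
translate([620, 467, 549]) cube([60, 485, 114]);


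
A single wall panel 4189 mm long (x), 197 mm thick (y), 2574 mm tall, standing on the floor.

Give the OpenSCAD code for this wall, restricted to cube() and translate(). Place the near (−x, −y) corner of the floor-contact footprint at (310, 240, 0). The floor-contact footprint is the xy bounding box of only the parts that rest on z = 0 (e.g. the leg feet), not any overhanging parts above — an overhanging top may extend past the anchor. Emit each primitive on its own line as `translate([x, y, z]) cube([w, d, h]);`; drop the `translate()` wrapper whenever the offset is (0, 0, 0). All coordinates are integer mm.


translate([310, 240, 0]) cube([4189, 197, 2574]);


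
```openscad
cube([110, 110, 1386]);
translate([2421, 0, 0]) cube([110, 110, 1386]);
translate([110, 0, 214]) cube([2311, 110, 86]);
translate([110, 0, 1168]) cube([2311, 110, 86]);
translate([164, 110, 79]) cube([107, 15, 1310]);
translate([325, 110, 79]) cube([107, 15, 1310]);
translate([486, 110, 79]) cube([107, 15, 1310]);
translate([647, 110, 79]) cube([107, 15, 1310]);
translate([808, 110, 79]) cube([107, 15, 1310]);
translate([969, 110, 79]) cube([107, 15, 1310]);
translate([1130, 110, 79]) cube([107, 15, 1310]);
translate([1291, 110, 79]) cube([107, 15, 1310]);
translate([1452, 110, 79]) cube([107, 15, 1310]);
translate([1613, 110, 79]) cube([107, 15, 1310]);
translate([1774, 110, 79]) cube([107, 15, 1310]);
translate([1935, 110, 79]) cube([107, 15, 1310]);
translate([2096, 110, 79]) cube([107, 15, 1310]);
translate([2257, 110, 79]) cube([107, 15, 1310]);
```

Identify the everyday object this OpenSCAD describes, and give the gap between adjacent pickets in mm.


A fence section. The picket gap is 54 mm.

Two posts, two rails, 14 pickets — a fence section. Span 2311 mm holds 14 pickets of 107 mm with 15 equal gaps: ⌊(2311 − 14·107) / 15⌋ = 54 mm.


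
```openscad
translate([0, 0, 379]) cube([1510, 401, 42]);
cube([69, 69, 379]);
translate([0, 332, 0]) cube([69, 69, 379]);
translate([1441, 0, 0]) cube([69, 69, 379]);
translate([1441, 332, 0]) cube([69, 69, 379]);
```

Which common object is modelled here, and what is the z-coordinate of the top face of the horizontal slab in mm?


A bench. The seat-top height is 421 mm.

A long slab on four corner posts — a bench. The slab sits at z = 379 with thickness 42, so the top is 379 + 42 = 421 mm.


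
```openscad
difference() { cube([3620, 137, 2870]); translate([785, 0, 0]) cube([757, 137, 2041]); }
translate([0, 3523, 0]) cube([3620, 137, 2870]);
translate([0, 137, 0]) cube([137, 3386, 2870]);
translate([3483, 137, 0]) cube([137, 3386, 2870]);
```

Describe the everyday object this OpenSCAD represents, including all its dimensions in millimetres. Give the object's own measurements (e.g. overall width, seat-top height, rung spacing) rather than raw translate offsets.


A single room: four walls, each 2870 mm tall and 137 mm thick, enclosing an outside footprint 3620×3660 mm (x × y), no floor or roof. The front and back walls (−y and +y sides) run the full x-width; the side walls fit between their inner faces. A door opening 757 mm wide and 2041 mm tall is cut through the front wall from the floor up, its −x edge 785 mm from the wall's −x end.


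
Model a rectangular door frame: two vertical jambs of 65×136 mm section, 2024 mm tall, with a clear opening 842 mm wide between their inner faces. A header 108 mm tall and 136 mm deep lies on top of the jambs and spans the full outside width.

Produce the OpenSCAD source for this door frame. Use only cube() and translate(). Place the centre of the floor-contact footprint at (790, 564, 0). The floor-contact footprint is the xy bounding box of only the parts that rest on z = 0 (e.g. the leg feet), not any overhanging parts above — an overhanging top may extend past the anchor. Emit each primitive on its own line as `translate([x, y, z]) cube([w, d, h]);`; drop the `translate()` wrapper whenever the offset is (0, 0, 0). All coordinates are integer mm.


translate([304, 496, 0]) cube([65, 136, 2024]);
translate([1211, 496, 0]) cube([65, 136, 2024]);
translate([304, 496, 2024]) cube([972, 136, 108]);


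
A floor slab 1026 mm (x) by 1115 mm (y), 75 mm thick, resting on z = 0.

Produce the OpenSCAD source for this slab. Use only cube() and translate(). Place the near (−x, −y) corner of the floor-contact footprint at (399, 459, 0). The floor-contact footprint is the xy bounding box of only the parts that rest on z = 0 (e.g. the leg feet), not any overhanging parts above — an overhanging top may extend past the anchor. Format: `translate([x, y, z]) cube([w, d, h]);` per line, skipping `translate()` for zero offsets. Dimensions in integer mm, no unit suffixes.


translate([399, 459, 0]) cube([1026, 1115, 75]);


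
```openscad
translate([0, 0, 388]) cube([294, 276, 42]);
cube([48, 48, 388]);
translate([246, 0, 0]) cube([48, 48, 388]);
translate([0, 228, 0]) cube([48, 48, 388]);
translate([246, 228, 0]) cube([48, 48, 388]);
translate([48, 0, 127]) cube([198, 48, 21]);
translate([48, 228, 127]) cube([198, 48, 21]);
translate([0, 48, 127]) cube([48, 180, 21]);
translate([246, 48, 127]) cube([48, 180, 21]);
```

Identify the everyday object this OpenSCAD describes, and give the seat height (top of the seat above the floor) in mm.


A stool. The seat height is 430 mm.

A 294×276×42 slab at z = 388 on four corner posts — a stool. The seat top is 388 + 42 = 430 mm.


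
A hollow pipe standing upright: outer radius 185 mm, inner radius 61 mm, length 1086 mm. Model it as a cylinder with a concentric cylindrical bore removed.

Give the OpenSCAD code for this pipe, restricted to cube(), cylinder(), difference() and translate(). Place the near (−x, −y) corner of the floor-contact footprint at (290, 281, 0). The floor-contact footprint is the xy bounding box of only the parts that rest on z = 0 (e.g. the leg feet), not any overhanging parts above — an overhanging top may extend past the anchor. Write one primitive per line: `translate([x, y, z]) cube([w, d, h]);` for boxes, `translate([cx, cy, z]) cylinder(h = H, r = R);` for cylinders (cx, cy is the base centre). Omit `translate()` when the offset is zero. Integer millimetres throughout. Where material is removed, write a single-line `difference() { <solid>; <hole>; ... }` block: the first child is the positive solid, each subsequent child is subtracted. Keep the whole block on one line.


difference() { translate([475, 466, 0]) cylinder(h = 1086, r = 185); translate([475, 466, 0]) cylinder(h = 1086, r = 61); }


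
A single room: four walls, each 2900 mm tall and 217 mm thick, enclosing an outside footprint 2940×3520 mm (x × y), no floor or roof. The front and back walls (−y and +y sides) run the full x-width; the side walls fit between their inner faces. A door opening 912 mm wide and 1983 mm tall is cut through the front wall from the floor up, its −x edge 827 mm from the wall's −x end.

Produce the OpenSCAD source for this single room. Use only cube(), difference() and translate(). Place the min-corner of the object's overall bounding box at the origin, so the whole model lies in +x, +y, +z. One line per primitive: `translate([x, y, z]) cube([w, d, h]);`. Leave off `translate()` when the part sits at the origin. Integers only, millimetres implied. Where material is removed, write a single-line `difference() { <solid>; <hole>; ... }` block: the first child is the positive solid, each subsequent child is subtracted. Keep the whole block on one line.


difference() { cube([2940, 217, 2900]); translate([827, 0, 0]) cube([912, 217, 1983]); }
translate([0, 3303, 0]) cube([2940, 217, 2900]);
translate([0, 217, 0]) cube([217, 3086, 2900]);
translate([2723, 217, 0]) cube([217, 3086, 2900]);


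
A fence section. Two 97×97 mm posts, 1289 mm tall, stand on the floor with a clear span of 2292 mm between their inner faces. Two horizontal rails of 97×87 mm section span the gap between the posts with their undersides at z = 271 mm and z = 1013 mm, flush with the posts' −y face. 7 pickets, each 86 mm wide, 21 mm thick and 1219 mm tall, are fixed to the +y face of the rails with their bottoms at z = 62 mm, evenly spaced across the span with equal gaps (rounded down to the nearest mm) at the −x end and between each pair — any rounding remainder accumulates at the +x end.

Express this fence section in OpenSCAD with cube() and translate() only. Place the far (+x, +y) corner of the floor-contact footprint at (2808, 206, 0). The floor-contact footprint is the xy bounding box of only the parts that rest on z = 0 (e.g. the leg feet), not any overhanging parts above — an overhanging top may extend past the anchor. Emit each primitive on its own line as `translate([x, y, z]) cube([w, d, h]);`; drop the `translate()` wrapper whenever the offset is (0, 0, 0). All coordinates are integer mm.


translate([322, 109, 0]) cube([97, 97, 1289]);
translate([2711, 109, 0]) cube([97, 97, 1289]);
translate([419, 109, 271]) cube([2292, 97, 87]);
translate([419, 109, 1013]) cube([2292, 97, 87]);
translate([630, 206, 62]) cube([86, 21, 1219]);
translate([927, 206, 62]) cube([86, 21, 1219]);
translate([1224, 206, 62]) cube([86, 21, 1219]);
translate([1521, 206, 62]) cube([86, 21, 1219]);
translate([1818, 206, 62]) cube([86, 21, 1219]);
translate([2115, 206, 62]) cube([86, 21, 1219]);
translate([2412, 206, 62]) cube([86, 21, 1219]);
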